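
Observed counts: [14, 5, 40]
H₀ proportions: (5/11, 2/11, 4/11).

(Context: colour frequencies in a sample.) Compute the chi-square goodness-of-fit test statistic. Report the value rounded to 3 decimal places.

test statistic = 25.215

n = 59; E_i = n·p_i = [26.82, 10.73, 21.45]
χ² = (14−26.82)²/26.82 + (5−10.73)²/10.73 + (40−21.45)²/21.45 = 25.2153
df = 2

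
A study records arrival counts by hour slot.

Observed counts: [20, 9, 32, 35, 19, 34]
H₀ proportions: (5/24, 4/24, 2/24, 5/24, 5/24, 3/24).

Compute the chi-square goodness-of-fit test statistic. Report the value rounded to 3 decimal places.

test statistic = 62.777

n = 149; E_i = n·p_i = [31.04, 24.83, 12.42, 31.04, 31.04, 18.62]
χ² = (20−31.04)²/31.04 + (9−24.83)²/24.83 + (32−12.42)²/12.42 + (35−31.04)²/31.04 + (19−31.04)²/31.04 + (34−18.62)²/18.62 = 62.7772
df = 5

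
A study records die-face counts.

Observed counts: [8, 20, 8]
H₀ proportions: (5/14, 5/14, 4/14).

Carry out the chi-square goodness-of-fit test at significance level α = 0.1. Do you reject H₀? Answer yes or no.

reject H₀: yes

n = 36; E_i = n·p_i = [12.86, 12.86, 10.29]
χ² = (8−12.86)²/12.86 + (20−12.86)²/12.86 + (8−10.29)²/10.29 = 6.3111
df = 2
p-value (upper-tail) = 0.04261
At α=0.1: p < α → reject H₀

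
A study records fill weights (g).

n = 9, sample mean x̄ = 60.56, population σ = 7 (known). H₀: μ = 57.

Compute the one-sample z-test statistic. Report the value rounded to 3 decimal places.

test statistic = 1.526

SE = σ/√n = 7/√9 = 2.3333
z = (x̄−μ₀)/SE = (60.56−57)/2.3333 = 1.5257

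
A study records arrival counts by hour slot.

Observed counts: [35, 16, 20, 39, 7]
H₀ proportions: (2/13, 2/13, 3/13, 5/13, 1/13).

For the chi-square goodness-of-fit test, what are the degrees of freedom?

degrees of freedom = 4

df = k − 1 = 5 − 1 = 4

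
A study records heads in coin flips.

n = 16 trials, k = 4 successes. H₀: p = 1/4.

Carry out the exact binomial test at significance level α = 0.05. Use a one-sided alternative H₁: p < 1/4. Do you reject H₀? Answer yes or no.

Exact binomial: n=16, k=4, p₀=1/4=0.2500
P(X≤4) from Σ C(n,i)·p₀^i·(1−p₀)^(n−i)
p-value (one-sided, H₁ less) = 0.63019
At α=0.05: p ≥ α → fail to reject H₀

reject H₀: no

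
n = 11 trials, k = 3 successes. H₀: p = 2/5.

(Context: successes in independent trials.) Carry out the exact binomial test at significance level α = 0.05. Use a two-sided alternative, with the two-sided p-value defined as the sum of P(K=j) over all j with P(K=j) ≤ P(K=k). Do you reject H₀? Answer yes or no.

reject H₀: no

Exact binomial: n=11, k=3, p₀=2/5=0.4000
P(X=j) = C(n,j)·p₀^j·(1−p₀)^(n−j); p = Σ P(X=j) over j with P(X=j) ≤ P(X=3)
p-value (two-sided) = 0.54279
At α=0.05: p ≥ α → fail to reject H₀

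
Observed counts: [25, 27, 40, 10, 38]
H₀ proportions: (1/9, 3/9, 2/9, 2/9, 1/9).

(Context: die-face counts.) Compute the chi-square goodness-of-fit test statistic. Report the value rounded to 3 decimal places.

test statistic = 63.271

n = 140; E_i = n·p_i = [15.56, 46.67, 31.11, 31.11, 15.56]
χ² = (25−15.56)²/15.56 + (27−46.67)²/46.67 + (40−31.11)²/31.11 + (10−31.11)²/31.11 + (38−15.56)²/15.56 = 63.2714
df = 4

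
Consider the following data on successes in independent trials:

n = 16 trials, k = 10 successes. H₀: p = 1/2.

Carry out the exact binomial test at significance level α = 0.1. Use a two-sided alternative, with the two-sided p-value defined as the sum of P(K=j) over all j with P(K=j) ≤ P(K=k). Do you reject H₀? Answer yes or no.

reject H₀: no

Exact binomial: n=16, k=10, p₀=1/2=0.5000
P(X=j) = C(n,j)·p₀^j·(1−p₀)^(n−j); p = Σ P(X=j) over j with P(X=j) ≤ P(X=10)
p-value (two-sided) = 0.45450
At α=0.1: p ≥ α → fail to reject H₀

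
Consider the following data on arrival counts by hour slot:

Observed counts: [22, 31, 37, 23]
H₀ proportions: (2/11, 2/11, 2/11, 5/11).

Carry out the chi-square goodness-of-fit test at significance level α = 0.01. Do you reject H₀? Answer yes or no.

n = 113; E_i = n·p_i = [20.55, 20.55, 20.55, 51.36]
χ² = (22−20.55)²/20.55 + (31−20.55)²/20.55 + (37−20.55)²/20.55 + (23−51.36)²/51.36 = 34.2637
df = 3
p-value (upper-tail) = 0.00000
At α=0.01: p < α → reject H₀

reject H₀: yes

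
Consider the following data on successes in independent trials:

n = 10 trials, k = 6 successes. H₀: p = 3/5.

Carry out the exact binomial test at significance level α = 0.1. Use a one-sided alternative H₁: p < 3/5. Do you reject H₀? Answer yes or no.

reject H₀: no

Exact binomial: n=10, k=6, p₀=3/5=0.6000
P(X≤6) from Σ C(n,i)·p₀^i·(1−p₀)^(n−i)
p-value (one-sided, H₁ less) = 0.61772
At α=0.1: p ≥ α → fail to reject H₀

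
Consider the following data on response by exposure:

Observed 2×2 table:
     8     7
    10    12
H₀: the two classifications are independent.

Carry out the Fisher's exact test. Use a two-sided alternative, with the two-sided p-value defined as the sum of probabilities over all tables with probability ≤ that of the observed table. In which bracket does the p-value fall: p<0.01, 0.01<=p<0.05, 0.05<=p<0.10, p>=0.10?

Margins: r₁=15, r₂=22, c₁=18, c₂=19, n=37
p_obs = C(15,8)·C(22,10)/C(37,18); sum pmf over tables with pmf ≤ p_obs
p-value (two-sided) = 0.74314
→ bracket: p>=0.10

p-value bracket: p>=0.10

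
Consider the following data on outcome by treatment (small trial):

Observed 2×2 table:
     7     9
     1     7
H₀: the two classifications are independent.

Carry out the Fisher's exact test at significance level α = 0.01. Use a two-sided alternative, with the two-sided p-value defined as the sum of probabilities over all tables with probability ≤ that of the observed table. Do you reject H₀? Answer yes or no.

reject H₀: no

Margins: r₁=16, r₂=8, c₁=8, c₂=16, n=24
p_obs = C(16,7)·C(8,1)/C(24,8); sum pmf over tables with pmf ≤ p_obs
p-value (two-sided) = 0.18932
At α=0.01: p ≥ α → fail to reject H₀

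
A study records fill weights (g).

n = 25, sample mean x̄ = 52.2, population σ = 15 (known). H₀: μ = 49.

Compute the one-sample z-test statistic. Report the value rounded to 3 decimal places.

SE = σ/√n = 15/√25 = 3.0000
z = (x̄−μ₀)/SE = (52.2−49)/3.0000 = 1.0667

test statistic = 1.067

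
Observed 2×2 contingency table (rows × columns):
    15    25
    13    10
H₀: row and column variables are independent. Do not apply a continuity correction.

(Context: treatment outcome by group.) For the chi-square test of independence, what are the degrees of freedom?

df = (r−1)(c−1) = (2−1)·(2−1) = 1

degrees of freedom = 1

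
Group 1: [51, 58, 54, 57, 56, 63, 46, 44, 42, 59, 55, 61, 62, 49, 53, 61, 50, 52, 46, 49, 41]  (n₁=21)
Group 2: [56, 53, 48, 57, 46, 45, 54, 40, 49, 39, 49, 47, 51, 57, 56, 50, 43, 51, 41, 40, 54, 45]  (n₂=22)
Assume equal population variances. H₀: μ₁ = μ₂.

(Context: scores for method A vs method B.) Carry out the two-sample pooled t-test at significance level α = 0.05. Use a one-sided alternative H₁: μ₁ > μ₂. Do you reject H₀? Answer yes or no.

x̄₁=52.810, s₁=6.668, n₁=21
x̄₂=48.682, s₂=5.801, n₂=22
s_p² = [20·6.668² + 21·5.801²]/41 = 38.9271
SE = √(s_p²·(1/21+1/22)) = 1.9034
t = (52.810−48.682)/1.9034 = 2.1686
df = 41
p-value (one-sided, H₁ greater) = 0.01799
At α=0.05: p < α → reject H₀

reject H₀: yes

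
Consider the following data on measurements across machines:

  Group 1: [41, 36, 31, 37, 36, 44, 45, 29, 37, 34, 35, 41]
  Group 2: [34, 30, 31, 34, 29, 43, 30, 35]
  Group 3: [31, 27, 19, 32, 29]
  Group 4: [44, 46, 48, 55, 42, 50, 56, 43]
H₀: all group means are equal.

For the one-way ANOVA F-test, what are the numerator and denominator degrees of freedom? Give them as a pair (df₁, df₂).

degrees of freedom = [3, 29]

k = 4 groups, N = 33 total
df = (k−1, N−k) = (4−1, 33−4) = (3, 29)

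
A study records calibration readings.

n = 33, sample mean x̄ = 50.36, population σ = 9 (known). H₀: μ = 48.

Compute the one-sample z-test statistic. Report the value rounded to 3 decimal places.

SE = σ/√n = 9/√33 = 1.5667
z = (x̄−μ₀)/SE = (50.36−48)/1.5667 = 1.5064

test statistic = 1.506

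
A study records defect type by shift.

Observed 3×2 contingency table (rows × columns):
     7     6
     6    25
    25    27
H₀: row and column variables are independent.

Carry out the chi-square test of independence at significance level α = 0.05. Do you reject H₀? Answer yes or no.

reject H₀: yes

Row totals [13, 31, 52], col totals [38, 58], n=96
χ² = (7−5.15)²/5.15 + (6−7.85)²/7.85 + (6−12.27)²/12.27 + (25−18.73)²/18.73 + (25−20.58)²/20.58 + (27−31.42)²/31.42 = 7.9786
df = 2
p-value (upper-tail) = 0.01851
At α=0.05: p < α → reject H₀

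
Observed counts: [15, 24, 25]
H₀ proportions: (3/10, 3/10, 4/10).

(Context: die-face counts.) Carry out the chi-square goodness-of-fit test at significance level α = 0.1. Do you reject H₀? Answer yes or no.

reject H₀: no

n = 64; E_i = n·p_i = [19.20, 19.20, 25.60]
χ² = (15−19.20)²/19.20 + (24−19.20)²/19.20 + (25−25.60)²/25.60 = 2.1328
df = 2
p-value (upper-tail) = 0.34424
At α=0.1: p ≥ α → fail to reject H₀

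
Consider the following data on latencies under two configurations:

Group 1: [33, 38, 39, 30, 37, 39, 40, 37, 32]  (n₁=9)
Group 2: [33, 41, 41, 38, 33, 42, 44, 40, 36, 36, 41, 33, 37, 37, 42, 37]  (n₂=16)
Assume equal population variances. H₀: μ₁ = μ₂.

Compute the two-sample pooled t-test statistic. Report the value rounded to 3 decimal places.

x̄₁=36.111, s₁=3.551, n₁=9
x̄₂=38.188, s₂=3.507, n₂=16
s_p² = [8·3.551² + 15·3.507²]/23 = 12.4055
SE = √(s_p²·(1/9+1/16)) = 1.4676
t = (36.111−38.188)/1.4676 = -1.4149
df = 23

test statistic = -1.415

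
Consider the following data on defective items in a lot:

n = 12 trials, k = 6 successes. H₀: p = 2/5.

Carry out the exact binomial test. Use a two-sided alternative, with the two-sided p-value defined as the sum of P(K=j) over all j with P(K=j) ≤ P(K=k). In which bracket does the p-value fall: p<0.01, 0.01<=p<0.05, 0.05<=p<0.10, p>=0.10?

p-value bracket: p>=0.10

Exact binomial: n=12, k=6, p₀=2/5=0.4000
P(X=j) = C(n,j)·p₀^j·(1−p₀)^(n−j); p = Σ P(X=j) over j with P(X=j) ≤ P(X=6)
p-value (two-sided) = 0.56013
→ bracket: p>=0.10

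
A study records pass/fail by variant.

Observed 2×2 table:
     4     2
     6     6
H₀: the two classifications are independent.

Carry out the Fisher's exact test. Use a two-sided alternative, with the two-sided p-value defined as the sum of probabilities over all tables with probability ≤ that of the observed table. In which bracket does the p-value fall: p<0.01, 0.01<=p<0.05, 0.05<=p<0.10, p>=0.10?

Margins: r₁=6, r₂=12, c₁=10, c₂=8, n=18
p_obs = C(6,4)·C(12,6)/C(18,10); sum pmf over tables with pmf ≤ p_obs
p-value (two-sided) = 0.63801
→ bracket: p>=0.10

p-value bracket: p>=0.10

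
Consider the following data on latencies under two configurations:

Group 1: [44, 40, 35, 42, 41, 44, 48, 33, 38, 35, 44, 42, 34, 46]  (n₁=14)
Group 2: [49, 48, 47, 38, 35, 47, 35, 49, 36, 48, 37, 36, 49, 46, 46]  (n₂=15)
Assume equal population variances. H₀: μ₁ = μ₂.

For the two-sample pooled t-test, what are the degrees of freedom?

df = n₁ + n₂ − 2 = 14 + 15 − 2 = 27

degrees of freedom = 27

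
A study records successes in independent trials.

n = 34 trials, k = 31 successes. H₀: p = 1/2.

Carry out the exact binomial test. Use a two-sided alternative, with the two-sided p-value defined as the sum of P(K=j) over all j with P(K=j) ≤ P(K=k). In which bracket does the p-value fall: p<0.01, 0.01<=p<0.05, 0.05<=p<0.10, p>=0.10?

Exact binomial: n=34, k=31, p₀=1/2=0.5000
P(X=j) = C(n,j)·p₀^j·(1−p₀)^(n−j); p = Σ P(X=j) over j with P(X=j) ≤ P(X=31)
p-value (two-sided) = 0.00000
→ bracket: p<0.01

p-value bracket: p<0.01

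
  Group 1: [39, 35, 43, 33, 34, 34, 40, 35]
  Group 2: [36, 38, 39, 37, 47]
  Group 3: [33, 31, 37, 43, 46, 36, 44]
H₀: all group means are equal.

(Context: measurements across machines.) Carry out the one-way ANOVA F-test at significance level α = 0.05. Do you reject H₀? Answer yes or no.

Group means [36.62, 39.40, 38.57], grand mean 38.000
SSB = Σnᵢ(x̄ᵢ−x̄)² = 27.211; SSW = ΣΣ(x−x̄ᵢ)² = 368.789
MSB = 27.211/2 = 13.6054; MSW = 368.789/17 = 21.6935
F = MSB/MSW = 0.6272
df = (2, 17)
p-value (upper-tail) = 0.54602
At α=0.05: p ≥ α → fail to reject H₀

reject H₀: no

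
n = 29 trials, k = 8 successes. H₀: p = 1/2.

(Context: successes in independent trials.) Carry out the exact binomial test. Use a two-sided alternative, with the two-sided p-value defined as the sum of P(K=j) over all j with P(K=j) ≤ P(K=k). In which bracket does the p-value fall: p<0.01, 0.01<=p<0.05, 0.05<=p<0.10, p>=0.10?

Exact binomial: n=29, k=8, p₀=1/2=0.5000
P(X=j) = C(n,j)·p₀^j·(1−p₀)^(n−j); p = Σ P(X=j) over j with P(X=j) ≤ P(X=8)
p-value (two-sided) = 0.02412
→ bracket: 0.01<=p<0.05

p-value bracket: 0.01<=p<0.05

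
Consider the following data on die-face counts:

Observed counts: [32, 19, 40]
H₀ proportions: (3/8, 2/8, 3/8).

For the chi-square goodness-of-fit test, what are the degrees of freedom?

df = k − 1 = 3 − 1 = 2

degrees of freedom = 2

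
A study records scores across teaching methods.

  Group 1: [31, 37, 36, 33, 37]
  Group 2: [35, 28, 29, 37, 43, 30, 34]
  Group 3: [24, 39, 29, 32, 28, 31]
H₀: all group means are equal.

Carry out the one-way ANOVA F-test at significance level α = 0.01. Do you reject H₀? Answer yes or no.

Group means [34.80, 33.71, 30.50], grand mean 32.944
SSB = Σnᵢ(x̄ᵢ−x̄)² = 57.216; SSW = ΣΣ(x−x̄ᵢ)² = 321.729
MSB = 57.216/2 = 28.6079; MSW = 321.729/15 = 21.4486
F = MSB/MSW = 1.3338
df = (2, 15)
p-value (upper-tail) = 0.29299
At α=0.01: p ≥ α → fail to reject H₀

reject H₀: no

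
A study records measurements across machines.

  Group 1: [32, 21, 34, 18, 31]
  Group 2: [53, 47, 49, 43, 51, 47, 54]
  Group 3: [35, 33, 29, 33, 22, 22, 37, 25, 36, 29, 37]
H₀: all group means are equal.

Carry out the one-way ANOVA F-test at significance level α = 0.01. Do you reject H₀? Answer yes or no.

reject H₀: yes

Group means [27.20, 49.14, 30.73], grand mean 35.565
SSB = Σnᵢ(x̄ᵢ−x̄)² = 1897.813; SSW = ΣΣ(x−x̄ᵢ)² = 621.839
MSB = 1897.813/2 = 948.9066; MSW = 621.839/20 = 31.0919
F = MSB/MSW = 30.5194
df = (2, 20)
p-value (upper-tail) = 0.00000
At α=0.01: p < α → reject H₀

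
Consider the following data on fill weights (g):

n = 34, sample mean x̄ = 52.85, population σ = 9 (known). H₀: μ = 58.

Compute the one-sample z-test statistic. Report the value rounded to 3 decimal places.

test statistic = -3.337

SE = σ/√n = 9/√34 = 1.5435
z = (x̄−μ₀)/SE = (52.85−58)/1.5435 = -3.3366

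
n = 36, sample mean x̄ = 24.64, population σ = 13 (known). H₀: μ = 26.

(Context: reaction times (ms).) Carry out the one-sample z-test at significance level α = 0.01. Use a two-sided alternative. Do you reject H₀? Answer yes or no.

reject H₀: no

SE = σ/√n = 13/√36 = 2.1667
z = (x̄−μ₀)/SE = (24.64−26)/2.1667 = -0.6277
p-value (two-sided) = 0.53021
At α=0.01: p ≥ α → fail to reject H₀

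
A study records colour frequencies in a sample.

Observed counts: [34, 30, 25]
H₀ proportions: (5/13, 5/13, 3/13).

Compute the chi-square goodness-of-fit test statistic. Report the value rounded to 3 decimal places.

n = 89; E_i = n·p_i = [34.23, 34.23, 20.54]
χ² = (34−34.23)²/34.23 + (30−34.23)²/34.23 + (25−20.54)²/20.54 = 1.4936
df = 2

test statistic = 1.494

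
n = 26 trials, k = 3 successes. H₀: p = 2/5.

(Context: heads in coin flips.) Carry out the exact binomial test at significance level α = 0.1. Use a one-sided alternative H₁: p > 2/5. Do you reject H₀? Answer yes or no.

reject H₀: no

Exact binomial: n=26, k=3, p₀=2/5=0.4000
P(X≥3) from Σ C(n,i)·p₀^i·(1−p₀)^(n−i)
p-value (one-sided, H₁ greater) = 0.99972
At α=0.1: p ≥ α → fail to reject H₀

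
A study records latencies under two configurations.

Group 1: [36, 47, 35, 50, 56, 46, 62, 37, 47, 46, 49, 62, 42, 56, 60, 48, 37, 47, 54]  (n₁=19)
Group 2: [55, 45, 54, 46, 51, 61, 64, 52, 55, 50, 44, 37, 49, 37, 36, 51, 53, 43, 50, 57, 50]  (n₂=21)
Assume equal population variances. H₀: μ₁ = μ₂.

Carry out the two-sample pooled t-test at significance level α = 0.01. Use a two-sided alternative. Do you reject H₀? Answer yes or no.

x̄₁=48.263, s₁=8.517, n₁=19
x̄₂=49.524, s₂=7.427, n₂=21
s_p² = [18·8.517² + 20·7.427²]/38 = 63.3927
SE = √(s_p²·(1/19+1/21)) = 2.5209
t = (48.263−49.524)/2.5209 = -0.5001
df = 38
p-value (two-sided) = 0.61991
At α=0.01: p ≥ α → fail to reject H₀

reject H₀: no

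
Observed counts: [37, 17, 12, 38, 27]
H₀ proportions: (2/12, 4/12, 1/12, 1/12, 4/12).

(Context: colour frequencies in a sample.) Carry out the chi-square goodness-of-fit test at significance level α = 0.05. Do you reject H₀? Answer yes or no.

n = 131; E_i = n·p_i = [21.83, 43.67, 10.92, 10.92, 43.67]
χ² = (37−21.83)²/21.83 + (17−43.67)²/43.67 + (12−10.92)²/10.92 + (38−10.92)²/10.92 + (27−43.67)²/43.67 = 100.4809
df = 4
p-value (upper-tail) = 0.00000
At α=0.05: p < α → reject H₀

reject H₀: yes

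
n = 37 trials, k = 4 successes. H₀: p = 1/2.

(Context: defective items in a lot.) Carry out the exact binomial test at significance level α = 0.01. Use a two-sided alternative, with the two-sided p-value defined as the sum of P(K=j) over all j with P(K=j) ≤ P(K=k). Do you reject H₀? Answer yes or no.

Exact binomial: n=37, k=4, p₀=1/2=0.5000
P(X=j) = C(n,j)·p₀^j·(1−p₀)^(n−j); p = Σ P(X=j) over j with P(X=j) ≤ P(X=4)
p-value (two-sided) = 0.00000
At α=0.01: p < α → reject H₀

reject H₀: yes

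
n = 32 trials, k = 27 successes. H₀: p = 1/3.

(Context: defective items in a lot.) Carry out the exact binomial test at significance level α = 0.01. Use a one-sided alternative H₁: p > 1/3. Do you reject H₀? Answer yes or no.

Exact binomial: n=32, k=27, p₀=1/3=0.3333
P(X≥27) from Σ C(n,i)·p₀^i·(1−p₀)^(n−i)
p-value (one-sided, H₁ greater) = 0.00000
At α=0.01: p < α → reject H₀

reject H₀: yes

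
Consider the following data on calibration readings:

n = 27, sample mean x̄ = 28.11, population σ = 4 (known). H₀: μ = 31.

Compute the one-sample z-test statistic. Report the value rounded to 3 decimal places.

SE = σ/√n = 4/√27 = 0.7698
z = (x̄−μ₀)/SE = (28.11−31)/0.7698 = -3.7542

test statistic = -3.754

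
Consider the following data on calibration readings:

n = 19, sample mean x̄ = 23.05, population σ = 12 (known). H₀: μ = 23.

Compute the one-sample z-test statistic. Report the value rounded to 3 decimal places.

test statistic = 0.018

SE = σ/√n = 12/√19 = 2.7530
z = (x̄−μ₀)/SE = (23.05−23)/2.7530 = 0.0182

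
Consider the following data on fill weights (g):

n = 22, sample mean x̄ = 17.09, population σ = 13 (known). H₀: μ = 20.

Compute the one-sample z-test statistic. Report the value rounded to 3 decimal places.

test statistic = -1.050

SE = σ/√n = 13/√22 = 2.7716
z = (x̄−μ₀)/SE = (17.09−20)/2.7716 = -1.0499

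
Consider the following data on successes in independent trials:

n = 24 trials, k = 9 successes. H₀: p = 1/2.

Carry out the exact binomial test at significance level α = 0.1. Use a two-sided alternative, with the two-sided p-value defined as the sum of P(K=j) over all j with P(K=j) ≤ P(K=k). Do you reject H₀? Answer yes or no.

reject H₀: no

Exact binomial: n=24, k=9, p₀=1/2=0.5000
P(X=j) = C(n,j)·p₀^j·(1−p₀)^(n−j); p = Σ P(X=j) over j with P(X=j) ≤ P(X=9)
p-value (two-sided) = 0.30746
At α=0.1: p ≥ α → fail to reject H₀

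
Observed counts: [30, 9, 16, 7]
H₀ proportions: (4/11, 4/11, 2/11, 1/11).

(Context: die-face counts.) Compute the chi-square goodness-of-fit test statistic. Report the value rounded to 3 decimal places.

test statistic = 12.915

n = 62; E_i = n·p_i = [22.55, 22.55, 11.27, 5.64]
χ² = (30−22.55)²/22.55 + (9−22.55)²/22.55 + (16−11.27)²/11.27 + (7−5.64)²/5.64 = 12.9153
df = 3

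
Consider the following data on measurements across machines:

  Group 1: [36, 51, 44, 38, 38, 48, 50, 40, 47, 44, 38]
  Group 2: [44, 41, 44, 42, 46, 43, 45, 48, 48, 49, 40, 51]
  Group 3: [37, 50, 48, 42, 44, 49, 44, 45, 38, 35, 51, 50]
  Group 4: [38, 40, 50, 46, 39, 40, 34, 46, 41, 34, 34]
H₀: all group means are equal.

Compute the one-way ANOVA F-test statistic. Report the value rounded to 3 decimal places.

Group means [43.09, 45.08, 44.42, 40.18], grand mean 43.261
SSB = Σnᵢ(x̄ᵢ−x̄)² = 160.491; SSW = ΣΣ(x−x̄ᵢ)² = 1032.379
MSB = 160.491/3 = 53.4969; MSW = 1032.379/42 = 24.5804
F = MSB/MSW = 2.1764
df = (3, 42)

test statistic = 2.176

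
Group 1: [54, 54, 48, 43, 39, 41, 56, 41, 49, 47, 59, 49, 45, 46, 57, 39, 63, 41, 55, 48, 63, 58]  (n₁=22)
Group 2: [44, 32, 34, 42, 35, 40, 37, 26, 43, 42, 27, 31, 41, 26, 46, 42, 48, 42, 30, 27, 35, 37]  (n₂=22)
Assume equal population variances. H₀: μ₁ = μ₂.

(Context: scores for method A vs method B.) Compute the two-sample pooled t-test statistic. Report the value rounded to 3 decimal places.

x̄₁=49.773, s₁=7.615, n₁=22
x̄₂=36.682, s₂=6.827, n₂=22
s_p² = [21·7.615² + 21·6.827²]/42 = 52.3009
SE = √(s_p²·(1/22+1/22)) = 2.1805
t = (49.773−36.682)/2.1805 = 6.0036
df = 42

test statistic = 6.004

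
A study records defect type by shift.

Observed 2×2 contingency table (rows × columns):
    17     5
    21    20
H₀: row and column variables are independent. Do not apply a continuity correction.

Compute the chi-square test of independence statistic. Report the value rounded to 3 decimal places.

Row totals [22, 41], col totals [38, 25], n=63
χ² = (17−13.27)²/13.27 + (5−8.73)²/8.73 + (21−24.73)²/24.73 + (20−16.27)²/16.27 = 4.0602
df = 1

test statistic = 4.060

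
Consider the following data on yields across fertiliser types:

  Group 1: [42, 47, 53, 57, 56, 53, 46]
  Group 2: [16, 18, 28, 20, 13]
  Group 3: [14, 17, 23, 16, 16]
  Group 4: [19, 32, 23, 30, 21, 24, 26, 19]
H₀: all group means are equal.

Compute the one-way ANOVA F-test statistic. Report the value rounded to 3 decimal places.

test statistic = 61.425

Group means [50.57, 19.00, 17.20, 24.25], grand mean 29.160
SSB = Σnᵢ(x̄ᵢ−x̄)² = 4633.346; SSW = ΣΣ(x−x̄ᵢ)² = 528.014
MSB = 4633.346/3 = 1544.4486; MSW = 528.014/21 = 25.1435
F = MSB/MSW = 61.4253
df = (3, 21)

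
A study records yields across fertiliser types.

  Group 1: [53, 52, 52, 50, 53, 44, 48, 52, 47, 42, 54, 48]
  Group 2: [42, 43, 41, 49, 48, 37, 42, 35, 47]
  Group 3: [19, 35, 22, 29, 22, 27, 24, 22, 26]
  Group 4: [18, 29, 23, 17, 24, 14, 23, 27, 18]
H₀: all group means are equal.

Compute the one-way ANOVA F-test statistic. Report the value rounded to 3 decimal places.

Group means [49.58, 42.67, 25.11, 21.44], grand mean 35.846
SSB = Σnᵢ(x̄ᵢ−x̄)² = 5587.049; SSW = ΣΣ(x−x̄ᵢ)² = 726.028
MSB = 5587.049/3 = 1862.3497; MSW = 726.028/35 = 20.7437
F = MSB/MSW = 89.7793
df = (3, 35)

test statistic = 89.779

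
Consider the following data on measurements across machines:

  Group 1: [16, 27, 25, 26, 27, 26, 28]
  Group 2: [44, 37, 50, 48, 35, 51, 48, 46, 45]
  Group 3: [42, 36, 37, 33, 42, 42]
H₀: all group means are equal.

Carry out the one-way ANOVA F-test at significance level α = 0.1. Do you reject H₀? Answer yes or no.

Group means [25.00, 44.89, 38.67], grand mean 36.864
SSB = Σnᵢ(x̄ᵢ−x̄)² = 1584.369; SSW = ΣΣ(x−x̄ᵢ)² = 420.222
MSB = 1584.369/2 = 792.1843; MSW = 420.222/19 = 22.1170
F = MSB/MSW = 35.8180
df = (2, 19)
p-value (upper-tail) = 0.00000
At α=0.1: p < α → reject H₀

reject H₀: yes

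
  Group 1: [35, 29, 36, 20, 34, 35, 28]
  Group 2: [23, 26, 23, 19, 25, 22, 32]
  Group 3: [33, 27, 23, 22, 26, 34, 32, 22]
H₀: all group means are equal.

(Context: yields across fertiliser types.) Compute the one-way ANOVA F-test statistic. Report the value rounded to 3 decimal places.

test statistic = 3.161

Group means [31.00, 24.29, 27.38], grand mean 27.545
SSB = Σnᵢ(x̄ᵢ−x̄)² = 158.151; SSW = ΣΣ(x−x̄ᵢ)² = 475.304
MSB = 158.151/2 = 79.0755; MSW = 475.304/19 = 25.0160
F = MSB/MSW = 3.1610
df = (2, 19)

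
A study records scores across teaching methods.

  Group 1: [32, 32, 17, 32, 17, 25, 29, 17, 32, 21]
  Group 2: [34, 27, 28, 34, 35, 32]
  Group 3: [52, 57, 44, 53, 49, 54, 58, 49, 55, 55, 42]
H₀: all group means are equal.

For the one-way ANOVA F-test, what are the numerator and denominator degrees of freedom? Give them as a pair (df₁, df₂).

degrees of freedom = [2, 24]

k = 3 groups, N = 27 total
df = (k−1, N−k) = (3−1, 27−3) = (2, 24)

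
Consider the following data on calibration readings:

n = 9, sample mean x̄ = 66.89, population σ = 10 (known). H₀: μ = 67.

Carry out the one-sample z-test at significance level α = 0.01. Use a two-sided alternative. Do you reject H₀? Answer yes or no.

SE = σ/√n = 10/√9 = 3.3333
z = (x̄−μ₀)/SE = (66.89−67)/3.3333 = -0.0330
p-value (two-sided) = 0.97367
At α=0.01: p ≥ α → fail to reject H₀

reject H₀: no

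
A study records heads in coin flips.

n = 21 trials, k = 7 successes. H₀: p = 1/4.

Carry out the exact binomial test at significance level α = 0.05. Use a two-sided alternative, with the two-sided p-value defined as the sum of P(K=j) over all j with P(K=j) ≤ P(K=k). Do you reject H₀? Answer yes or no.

Exact binomial: n=21, k=7, p₀=1/4=0.2500
P(X=j) = C(n,j)·p₀^j·(1−p₀)^(n−j); p = Σ P(X=j) over j with P(X=j) ≤ P(X=7)
p-value (two-sided) = 0.44805
At α=0.05: p ≥ α → fail to reject H₀

reject H₀: no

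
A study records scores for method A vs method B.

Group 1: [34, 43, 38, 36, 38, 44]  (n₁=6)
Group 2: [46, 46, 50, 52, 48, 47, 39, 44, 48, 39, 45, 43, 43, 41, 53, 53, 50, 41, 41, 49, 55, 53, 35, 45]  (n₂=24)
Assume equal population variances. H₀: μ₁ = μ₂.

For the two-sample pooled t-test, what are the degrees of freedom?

degrees of freedom = 28

df = n₁ + n₂ − 2 = 6 + 24 − 2 = 28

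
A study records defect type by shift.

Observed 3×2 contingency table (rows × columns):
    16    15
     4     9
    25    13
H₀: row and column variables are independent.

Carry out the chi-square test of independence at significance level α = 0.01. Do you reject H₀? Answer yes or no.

Row totals [31, 13, 38], col totals [45, 37], n=82
χ² = (16−17.01)²/17.01 + (15−13.99)²/13.99 + (4−7.13)²/7.13 + (9−5.87)²/5.87 + (25−20.85)²/20.85 + (13−17.15)²/17.15 = 5.0120
df = 2
p-value (upper-tail) = 0.08159
At α=0.01: p ≥ α → fail to reject H₀

reject H₀: no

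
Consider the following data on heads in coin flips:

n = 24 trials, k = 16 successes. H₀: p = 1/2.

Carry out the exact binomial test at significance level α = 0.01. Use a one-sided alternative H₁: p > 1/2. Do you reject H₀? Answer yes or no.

reject H₀: no

Exact binomial: n=24, k=16, p₀=1/2=0.5000
P(X≥16) from Σ C(n,i)·p₀^i·(1−p₀)^(n−i)
p-value (one-sided, H₁ greater) = 0.07579
At α=0.01: p ≥ α → fail to reject H₀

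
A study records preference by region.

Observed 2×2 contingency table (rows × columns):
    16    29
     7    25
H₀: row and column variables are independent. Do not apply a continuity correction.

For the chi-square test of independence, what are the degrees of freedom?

df = (r−1)(c−1) = (2−1)·(2−1) = 1

degrees of freedom = 1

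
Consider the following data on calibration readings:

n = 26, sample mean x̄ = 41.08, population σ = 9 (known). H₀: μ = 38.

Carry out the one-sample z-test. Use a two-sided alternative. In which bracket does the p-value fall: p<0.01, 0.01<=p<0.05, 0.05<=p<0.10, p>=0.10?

SE = σ/√n = 9/√26 = 1.7650
z = (x̄−μ₀)/SE = (41.08−38)/1.7650 = 1.7450
p-value (two-sided) = 0.08099
→ bracket: 0.05<=p<0.10

p-value bracket: 0.05<=p<0.10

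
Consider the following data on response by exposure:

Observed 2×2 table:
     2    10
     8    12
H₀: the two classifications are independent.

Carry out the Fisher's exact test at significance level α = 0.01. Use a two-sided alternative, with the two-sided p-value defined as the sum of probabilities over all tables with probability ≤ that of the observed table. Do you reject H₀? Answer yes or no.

Margins: r₁=12, r₂=20, c₁=10, c₂=22, n=32
p_obs = C(12,2)·C(20,8)/C(32,10); sum pmf over tables with pmf ≤ p_obs
p-value (two-sided) = 0.24790
At α=0.01: p ≥ α → fail to reject H₀

reject H₀: no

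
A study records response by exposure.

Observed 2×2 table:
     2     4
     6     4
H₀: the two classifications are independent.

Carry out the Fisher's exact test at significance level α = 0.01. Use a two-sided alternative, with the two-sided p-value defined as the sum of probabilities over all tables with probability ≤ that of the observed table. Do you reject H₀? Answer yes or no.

Margins: r₁=6, r₂=10, c₁=8, c₂=8, n=16
p_obs = C(6,2)·C(10,6)/C(16,8); sum pmf over tables with pmf ≤ p_obs
p-value (two-sided) = 0.60839
At α=0.01: p ≥ α → fail to reject H₀

reject H₀: no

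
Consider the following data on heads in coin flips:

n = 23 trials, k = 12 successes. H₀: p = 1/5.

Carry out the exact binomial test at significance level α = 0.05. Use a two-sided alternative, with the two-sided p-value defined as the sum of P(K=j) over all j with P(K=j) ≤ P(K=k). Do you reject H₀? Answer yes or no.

reject H₀: yes

Exact binomial: n=23, k=12, p₀=1/5=0.2000
P(X=j) = C(n,j)·p₀^j·(1−p₀)^(n−j); p = Σ P(X=j) over j with P(X=j) ≤ P(X=12)
p-value (two-sided) = 0.00060
At α=0.05: p < α → reject H₀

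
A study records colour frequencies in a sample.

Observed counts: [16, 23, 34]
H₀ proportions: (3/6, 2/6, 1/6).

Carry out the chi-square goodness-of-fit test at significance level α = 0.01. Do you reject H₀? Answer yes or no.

reject H₀: yes

n = 73; E_i = n·p_i = [36.50, 24.33, 12.17]
χ² = (16−36.50)²/36.50 + (23−24.33)²/24.33 + (34−12.17)²/12.17 = 50.7671
df = 2
p-value (upper-tail) = 0.00000
At α=0.01: p < α → reject H₀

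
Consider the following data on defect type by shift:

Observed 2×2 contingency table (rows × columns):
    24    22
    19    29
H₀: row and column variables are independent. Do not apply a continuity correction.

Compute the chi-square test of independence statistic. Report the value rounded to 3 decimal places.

Row totals [46, 48], col totals [43, 51], n=94
χ² = (24−21.04)²/21.04 + (22−24.96)²/24.96 + (19−21.96)²/21.96 + (29−26.04)²/26.04 = 1.5003
df = 1

test statistic = 1.500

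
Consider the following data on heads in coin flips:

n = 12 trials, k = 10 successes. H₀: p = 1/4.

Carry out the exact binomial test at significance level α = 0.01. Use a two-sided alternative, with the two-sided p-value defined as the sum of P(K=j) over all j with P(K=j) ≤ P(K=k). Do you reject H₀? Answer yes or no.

reject H₀: yes

Exact binomial: n=12, k=10, p₀=1/4=0.2500
P(X=j) = C(n,j)·p₀^j·(1−p₀)^(n−j); p = Σ P(X=j) over j with P(X=j) ≤ P(X=10)
p-value (two-sided) = 0.00004
At α=0.01: p < α → reject H₀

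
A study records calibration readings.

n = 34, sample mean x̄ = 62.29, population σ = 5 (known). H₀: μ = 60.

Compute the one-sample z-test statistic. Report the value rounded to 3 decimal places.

SE = σ/√n = 5/√34 = 0.8575
z = (x̄−μ₀)/SE = (62.29−60)/0.8575 = 2.6706

test statistic = 2.671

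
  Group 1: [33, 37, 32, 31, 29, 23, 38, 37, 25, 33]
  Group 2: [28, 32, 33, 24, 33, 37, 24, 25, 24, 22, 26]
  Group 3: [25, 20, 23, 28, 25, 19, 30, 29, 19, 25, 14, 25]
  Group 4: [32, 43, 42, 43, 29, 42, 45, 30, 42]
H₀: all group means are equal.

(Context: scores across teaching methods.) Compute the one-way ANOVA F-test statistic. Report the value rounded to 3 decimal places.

test statistic = 15.325

Group means [31.80, 28.00, 23.50, 38.67], grand mean 29.905
SSB = Σnᵢ(x̄ᵢ−x̄)² = 1259.019; SSW = ΣΣ(x−x̄ᵢ)² = 1040.600
MSB = 1259.019/3 = 419.6730; MSW = 1040.600/38 = 27.3842
F = MSB/MSW = 15.3254
df = (3, 38)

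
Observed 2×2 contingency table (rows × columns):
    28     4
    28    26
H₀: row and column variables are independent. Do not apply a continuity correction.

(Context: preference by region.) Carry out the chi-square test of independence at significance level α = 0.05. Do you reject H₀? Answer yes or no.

Row totals [32, 54], col totals [56, 30], n=86
χ² = (28−20.84)²/20.84 + (4−11.16)²/11.16 + (28−35.16)²/35.16 + (26−18.84)²/18.84 = 11.2410
df = 1
p-value (upper-tail) = 0.00080
At α=0.05: p < α → reject H₀

reject H₀: yes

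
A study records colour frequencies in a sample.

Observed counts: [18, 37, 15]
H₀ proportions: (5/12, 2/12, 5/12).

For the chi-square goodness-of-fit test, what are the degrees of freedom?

degrees of freedom = 2

df = k − 1 = 3 − 1 = 2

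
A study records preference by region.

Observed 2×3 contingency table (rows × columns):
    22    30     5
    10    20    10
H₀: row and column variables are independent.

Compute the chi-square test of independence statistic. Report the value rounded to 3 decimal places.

Row totals [57, 40], col totals [32, 50, 15], n=97
χ² = (22−18.80)²/18.80 + (30−29.38)²/29.38 + (5−8.81)²/8.81 + (10−13.20)²/13.20 + (20−20.62)²/20.62 + (10−6.19)²/6.19 = 5.3517
df = 2

test statistic = 5.352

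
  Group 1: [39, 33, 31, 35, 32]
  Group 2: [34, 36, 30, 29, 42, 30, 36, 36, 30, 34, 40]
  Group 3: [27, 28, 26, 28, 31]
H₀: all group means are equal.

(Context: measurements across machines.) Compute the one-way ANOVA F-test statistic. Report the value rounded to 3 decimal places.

Group means [34.00, 34.27, 28.00], grand mean 32.714
SSB = Σnᵢ(x̄ᵢ−x̄)² = 146.104; SSW = ΣΣ(x−x̄ᵢ)² = 238.182
MSB = 146.104/2 = 73.0519; MSW = 238.182/18 = 13.2323
F = MSB/MSW = 5.5207
df = (2, 18)

test statistic = 5.521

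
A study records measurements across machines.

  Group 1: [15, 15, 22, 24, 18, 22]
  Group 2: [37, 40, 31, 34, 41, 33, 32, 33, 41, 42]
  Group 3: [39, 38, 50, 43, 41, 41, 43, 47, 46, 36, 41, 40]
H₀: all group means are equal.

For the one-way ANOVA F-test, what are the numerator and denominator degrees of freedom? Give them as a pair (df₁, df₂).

degrees of freedom = [2, 25]

k = 3 groups, N = 28 total
df = (k−1, N−k) = (3−1, 28−3) = (2, 25)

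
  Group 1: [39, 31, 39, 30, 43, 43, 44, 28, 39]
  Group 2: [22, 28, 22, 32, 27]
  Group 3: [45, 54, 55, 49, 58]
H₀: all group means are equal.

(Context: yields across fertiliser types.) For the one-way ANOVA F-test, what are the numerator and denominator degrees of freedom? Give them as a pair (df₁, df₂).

k = 3 groups, N = 19 total
df = (k−1, N−k) = (3−1, 19−3) = (2, 16)

degrees of freedom = [2, 16]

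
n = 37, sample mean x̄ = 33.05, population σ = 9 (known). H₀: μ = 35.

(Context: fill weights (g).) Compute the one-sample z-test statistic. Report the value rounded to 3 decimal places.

test statistic = -1.318

SE = σ/√n = 9/√37 = 1.4796
z = (x̄−μ₀)/SE = (33.05−35)/1.4796 = -1.3179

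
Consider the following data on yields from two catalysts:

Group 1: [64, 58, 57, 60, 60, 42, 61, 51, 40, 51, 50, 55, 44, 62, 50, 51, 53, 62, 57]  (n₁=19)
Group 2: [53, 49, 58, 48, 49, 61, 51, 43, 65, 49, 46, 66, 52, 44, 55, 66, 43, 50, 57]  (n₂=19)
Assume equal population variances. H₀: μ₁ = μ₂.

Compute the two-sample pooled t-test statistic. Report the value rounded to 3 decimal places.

x̄₁=54.105, s₁=7.007, n₁=19
x̄₂=52.895, s₂=7.483, n₂=19
s_p² = [18·7.007² + 18·7.483²]/36 = 52.5439
SE = √(s_p²·(1/19+1/19)) = 2.3518
t = (54.105−52.895)/2.3518 = 0.5147
df = 36

test statistic = 0.515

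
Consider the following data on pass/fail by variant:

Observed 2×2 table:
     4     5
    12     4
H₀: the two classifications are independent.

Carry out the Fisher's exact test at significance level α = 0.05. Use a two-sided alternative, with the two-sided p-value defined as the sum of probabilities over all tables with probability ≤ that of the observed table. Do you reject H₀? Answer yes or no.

Margins: r₁=9, r₂=16, c₁=16, c₂=9, n=25
p_obs = C(9,4)·C(16,12)/C(25,16); sum pmf over tables with pmf ≤ p_obs
p-value (two-sided) = 0.19976
At α=0.05: p ≥ α → fail to reject H₀

reject H₀: no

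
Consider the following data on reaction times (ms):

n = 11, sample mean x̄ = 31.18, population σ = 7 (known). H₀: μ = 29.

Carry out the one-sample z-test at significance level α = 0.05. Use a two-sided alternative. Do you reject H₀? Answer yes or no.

reject H₀: no

SE = σ/√n = 7/√11 = 2.1106
z = (x̄−μ₀)/SE = (31.18−29)/2.1106 = 1.0329
p-value (two-sided) = 0.30165
At α=0.05: p ≥ α → fail to reject H₀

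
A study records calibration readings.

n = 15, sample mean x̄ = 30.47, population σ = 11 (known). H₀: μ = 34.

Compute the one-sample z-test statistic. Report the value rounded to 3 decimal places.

test statistic = -1.243

SE = σ/√n = 11/√15 = 2.8402
z = (x̄−μ₀)/SE = (30.47−34)/2.8402 = -1.2429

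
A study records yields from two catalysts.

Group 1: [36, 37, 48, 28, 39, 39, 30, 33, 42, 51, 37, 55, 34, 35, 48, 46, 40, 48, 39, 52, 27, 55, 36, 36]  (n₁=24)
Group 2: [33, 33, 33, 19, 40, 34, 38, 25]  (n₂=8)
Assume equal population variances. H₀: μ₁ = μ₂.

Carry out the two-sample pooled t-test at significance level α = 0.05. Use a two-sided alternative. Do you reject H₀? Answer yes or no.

reject H₀: yes

x̄₁=40.458, s₁=8.167, n₁=24
x̄₂=31.875, s₂=6.813, n₂=8
s_p² = [23·8.167² + 7·6.813²]/30 = 61.9611
SE = √(s_p²·(1/24+1/8)) = 3.2135
t = (40.458−31.875)/3.2135 = 2.6710
df = 30
p-value (two-sided) = 0.01210
At α=0.05: p < α → reject H₀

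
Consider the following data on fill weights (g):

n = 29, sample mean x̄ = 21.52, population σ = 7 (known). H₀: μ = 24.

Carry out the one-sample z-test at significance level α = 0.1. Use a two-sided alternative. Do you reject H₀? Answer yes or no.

reject H₀: yes

SE = σ/√n = 7/√29 = 1.2999
z = (x̄−μ₀)/SE = (21.52−24)/1.2999 = -1.9079
p-value (two-sided) = 0.05641
At α=0.1: p < α → reject H₀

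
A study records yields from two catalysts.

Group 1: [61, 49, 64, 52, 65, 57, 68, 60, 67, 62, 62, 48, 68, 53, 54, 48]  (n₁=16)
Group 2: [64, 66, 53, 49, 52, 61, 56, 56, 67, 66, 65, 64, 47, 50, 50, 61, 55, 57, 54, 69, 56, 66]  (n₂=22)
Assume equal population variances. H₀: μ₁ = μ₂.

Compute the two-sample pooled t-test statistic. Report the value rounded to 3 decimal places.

test statistic = 0.115

x̄₁=58.625, s₁=7.136, n₁=16
x̄₂=58.364, s₂=6.758, n₂=22
s_p² = [15·7.136² + 21·6.758²]/36 = 47.8567
SE = √(s_p²·(1/16+1/22)) = 2.2730
t = (58.625−58.364)/2.2730 = 0.1150
df = 36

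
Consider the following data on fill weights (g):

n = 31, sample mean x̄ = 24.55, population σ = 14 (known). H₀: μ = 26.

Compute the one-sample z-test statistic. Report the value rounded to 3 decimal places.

SE = σ/√n = 14/√31 = 2.5145
z = (x̄−μ₀)/SE = (24.55−26)/2.5145 = -0.5767

test statistic = -0.577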